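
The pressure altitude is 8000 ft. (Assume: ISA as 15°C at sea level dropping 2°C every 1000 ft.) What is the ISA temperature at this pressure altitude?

ISA temperature = 15 − 2 × (8000/1000) = 15 − 16 = -1°C.

-1°C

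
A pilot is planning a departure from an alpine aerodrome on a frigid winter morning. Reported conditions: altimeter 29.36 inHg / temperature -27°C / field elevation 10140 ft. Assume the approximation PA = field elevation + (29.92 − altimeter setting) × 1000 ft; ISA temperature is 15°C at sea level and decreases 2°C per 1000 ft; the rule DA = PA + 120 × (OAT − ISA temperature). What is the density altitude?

Pressure altitude = 10140 + (29.92 − 29.36) × 1000 = 10140 + (+560) = 10700 ft.
ISA temperature at 10700 ft = 15 − 2 × (10700/1000) = -6.4°C.
ISA deviation = -27 − (-6.4) = -20.6°C.
Density altitude = 10700 + 120 × (-20.6) = 8228 ft.

8228 ft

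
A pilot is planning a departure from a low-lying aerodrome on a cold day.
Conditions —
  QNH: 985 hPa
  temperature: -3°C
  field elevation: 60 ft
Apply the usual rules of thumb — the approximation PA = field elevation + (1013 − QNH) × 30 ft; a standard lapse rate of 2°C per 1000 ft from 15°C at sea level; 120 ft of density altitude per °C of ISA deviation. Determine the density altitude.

-1044 ft

Pressure altitude = 60 + (1013 − 985) × 30 = 60 + (+840) = 900 ft.
ISA temperature at 900 ft = 15 − 2 × (900/1000) = 13.2°C.
ISA deviation = -3 − 13.2 = -16.2°C.
Density altitude = 900 + 120 × (-16.2) = -1044 ft.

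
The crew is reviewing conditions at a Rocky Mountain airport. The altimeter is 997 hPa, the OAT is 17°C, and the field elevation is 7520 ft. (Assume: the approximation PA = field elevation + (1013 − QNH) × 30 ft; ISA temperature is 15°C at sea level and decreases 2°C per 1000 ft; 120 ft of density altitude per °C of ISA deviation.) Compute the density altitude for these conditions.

10160 ft

Pressure altitude = 7520 + (1013 − 997) × 30 = 7520 + (+480) = 8000 ft.
ISA temperature at 8000 ft = 15 − 2 × (8000/1000) = -1°C.
ISA deviation = 17 − (-1) = +18°C.
Density altitude = 8000 + 120 × (18) = 10160 ft.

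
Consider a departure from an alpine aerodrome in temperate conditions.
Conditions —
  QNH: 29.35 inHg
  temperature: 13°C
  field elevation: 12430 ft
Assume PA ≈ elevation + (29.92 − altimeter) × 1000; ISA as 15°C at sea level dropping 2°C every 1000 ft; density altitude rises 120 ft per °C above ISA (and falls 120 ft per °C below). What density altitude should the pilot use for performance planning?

Pressure altitude = 12430 + (29.92 − 29.35) × 1000 = 12430 + (+570) = 13000 ft.
ISA temperature at 13000 ft = 15 − 2 × (13000/1000) = -11°C.
ISA deviation = 13 − (-11) = +24°C.
Density altitude = 13000 + 120 × (24) = 15880 ft.

15880 ft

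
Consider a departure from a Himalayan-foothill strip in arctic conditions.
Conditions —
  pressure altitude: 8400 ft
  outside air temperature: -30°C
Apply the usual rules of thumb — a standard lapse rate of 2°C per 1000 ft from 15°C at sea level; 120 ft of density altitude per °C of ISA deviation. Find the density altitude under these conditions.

5016 ft

ISA temperature at 8400 ft = 15 − 2 × (8400/1000) = -1.8°C.
ISA deviation = -30 − (-1.8) = -28.2°C.
Density altitude = 8400 + 120 × (-28.2) = 8400 + (-3384) = 5016 ft.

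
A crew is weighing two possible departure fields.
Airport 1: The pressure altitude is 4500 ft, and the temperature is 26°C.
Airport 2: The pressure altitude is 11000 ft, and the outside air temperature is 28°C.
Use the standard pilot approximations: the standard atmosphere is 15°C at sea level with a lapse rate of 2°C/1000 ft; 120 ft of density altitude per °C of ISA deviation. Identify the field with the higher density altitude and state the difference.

Airport 1: ISA temp = 6°C, deviation +20°C, DA = 4500 + 120 × 20 = 6900 ft.
Airport 2: ISA temp = -7°C, deviation +35°C, DA = 11000 + 120 × 35 = 15200 ft.
Airport 2 is higher by 15200 − 6900 = 8300 ft.

Airport 2 by 8300 ft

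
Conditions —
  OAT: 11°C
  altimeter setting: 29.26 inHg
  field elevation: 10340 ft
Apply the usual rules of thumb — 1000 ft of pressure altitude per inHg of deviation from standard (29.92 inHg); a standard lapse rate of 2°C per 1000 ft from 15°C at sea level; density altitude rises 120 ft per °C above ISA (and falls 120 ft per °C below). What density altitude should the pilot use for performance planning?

Pressure altitude = 10340 + (29.92 − 29.26) × 1000 = 10340 + (+660) = 11000 ft.
ISA temperature at 11000 ft = 15 − 2 × (11000/1000) = -7°C.
ISA deviation = 11 − (-7) = +18°C.
Density altitude = 11000 + 120 × (18) = 13160 ft.

13160 ft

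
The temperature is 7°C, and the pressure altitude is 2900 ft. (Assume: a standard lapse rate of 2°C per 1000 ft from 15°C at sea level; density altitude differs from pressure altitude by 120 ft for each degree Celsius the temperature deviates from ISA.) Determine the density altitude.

2636 ft

ISA temperature at 2900 ft = 15 − 2 × (2900/1000) = 9.2°C.
ISA deviation = 7 − 9.2 = -2.2°C.
Density altitude = 2900 + 120 × (-2.2) = 2900 + (-264) = 2636 ft.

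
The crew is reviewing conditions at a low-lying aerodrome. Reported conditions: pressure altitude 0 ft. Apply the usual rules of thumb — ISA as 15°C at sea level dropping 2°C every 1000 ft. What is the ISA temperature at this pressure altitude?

15°C

ISA temperature = 15 − 2 × (0/1000) = 15 − 0 = 15°C.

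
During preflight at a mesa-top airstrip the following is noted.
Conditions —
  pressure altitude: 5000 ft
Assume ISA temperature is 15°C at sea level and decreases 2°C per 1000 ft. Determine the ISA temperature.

ISA temperature = 15 − 2 × (5000/1000) = 15 − 10 = 5°C.

5°C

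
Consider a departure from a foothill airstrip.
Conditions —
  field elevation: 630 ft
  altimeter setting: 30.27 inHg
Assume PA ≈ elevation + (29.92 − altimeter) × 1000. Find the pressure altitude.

Pressure correction = (29.92 − 30.27) × 1000 = -350 ft.
Pressure altitude = 630 + (-350) = 280 ft.

280 ft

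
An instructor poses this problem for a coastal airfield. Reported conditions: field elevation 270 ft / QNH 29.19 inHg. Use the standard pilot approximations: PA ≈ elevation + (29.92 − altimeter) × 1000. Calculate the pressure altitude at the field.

Pressure correction = (29.92 − 29.19) × 1000 = +730 ft.
Pressure altitude = 270 + (+730) = 1000 ft.

1000 ft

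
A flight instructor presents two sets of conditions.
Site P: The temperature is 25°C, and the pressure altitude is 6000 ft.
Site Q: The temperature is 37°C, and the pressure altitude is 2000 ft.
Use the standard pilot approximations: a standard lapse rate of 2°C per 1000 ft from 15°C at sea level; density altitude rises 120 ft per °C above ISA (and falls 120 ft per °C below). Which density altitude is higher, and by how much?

Site P: ISA temp = 3°C, deviation +22°C, DA = 6000 + 120 × 22 = 8640 ft.
Site Q: ISA temp = 11°C, deviation +26°C, DA = 2000 + 120 × 26 = 5120 ft.
Site P is higher by 8640 − 5120 = 3520 ft.

Site P by 3520 ft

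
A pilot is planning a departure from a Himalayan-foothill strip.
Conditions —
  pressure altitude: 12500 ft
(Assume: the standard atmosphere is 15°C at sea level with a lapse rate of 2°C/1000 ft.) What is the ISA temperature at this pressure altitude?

ISA temperature = 15 − 2 × (12500/1000) = 15 − 25 = -10°C.

-10°C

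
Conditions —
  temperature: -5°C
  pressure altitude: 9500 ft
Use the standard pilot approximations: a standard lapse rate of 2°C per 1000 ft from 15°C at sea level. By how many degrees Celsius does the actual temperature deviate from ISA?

ISA temperature at 9500 ft = 15 − 2 × (9500/1000) = -4°C.
Deviation = OAT − ISA = -5 − (-4) = -1°C.

ISA-1°C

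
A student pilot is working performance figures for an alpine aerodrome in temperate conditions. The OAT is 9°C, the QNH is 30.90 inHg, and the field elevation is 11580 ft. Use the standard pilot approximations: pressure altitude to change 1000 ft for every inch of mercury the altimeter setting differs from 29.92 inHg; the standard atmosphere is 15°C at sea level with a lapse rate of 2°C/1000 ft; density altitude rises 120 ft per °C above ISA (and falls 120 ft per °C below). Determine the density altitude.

Pressure altitude = 11580 + (29.92 − 30.90) × 1000 = 11580 + (-980) = 10600 ft.
ISA temperature at 10600 ft = 15 − 2 × (10600/1000) = -6.2°C.
ISA deviation = 9 − (-6.2) = +15.2°C.
Density altitude = 10600 + 120 × (15.2) = 12424 ft.

12424 ft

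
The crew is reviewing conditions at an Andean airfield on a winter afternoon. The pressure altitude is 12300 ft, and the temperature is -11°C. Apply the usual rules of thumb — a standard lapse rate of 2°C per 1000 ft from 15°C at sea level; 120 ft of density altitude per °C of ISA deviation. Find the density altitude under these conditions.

ISA temperature at 12300 ft = 15 − 2 × (12300/1000) = -9.6°C.
ISA deviation = -11 − (-9.6) = -1.4°C.
Density altitude = 12300 + 120 × (-1.4) = 12300 + (-168) = 12132 ft.

12132 ft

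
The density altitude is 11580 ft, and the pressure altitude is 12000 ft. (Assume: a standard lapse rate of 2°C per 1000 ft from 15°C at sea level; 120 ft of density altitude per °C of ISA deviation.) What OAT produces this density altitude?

Density altitude − pressure altitude = 11580 − 12000 = -420 ft.
At 120 ft/°C that is an ISA deviation of -420/120 = -3.5°C.
ISA temperature at 12000 ft = 15 − 2 × (12000/1000) = -9°C.
OAT = ISA + deviation = -9 + (-3.5) = -12.5°C.

-12.5°C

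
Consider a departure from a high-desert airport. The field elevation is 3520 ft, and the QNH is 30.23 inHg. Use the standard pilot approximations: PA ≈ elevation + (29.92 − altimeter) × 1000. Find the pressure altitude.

Pressure correction = (29.92 − 30.23) × 1000 = -310 ft.
Pressure altitude = 3520 + (-310) = 3210 ft.

3210 ft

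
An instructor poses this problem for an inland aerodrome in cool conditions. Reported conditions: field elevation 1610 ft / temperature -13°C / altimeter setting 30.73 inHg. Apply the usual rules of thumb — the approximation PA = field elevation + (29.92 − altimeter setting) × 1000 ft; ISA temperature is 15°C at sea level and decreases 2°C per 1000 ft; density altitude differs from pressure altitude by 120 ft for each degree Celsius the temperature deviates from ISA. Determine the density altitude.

-2368 ft

Pressure altitude = 1610 + (29.92 − 30.73) × 1000 = 1610 + (-810) = 800 ft.
ISA temperature at 800 ft = 15 − 2 × (800/1000) = 13.4°C.
ISA deviation = -13 − 13.4 = -26.4°C.
Density altitude = 800 + 120 × (-26.4) = -2368 ft.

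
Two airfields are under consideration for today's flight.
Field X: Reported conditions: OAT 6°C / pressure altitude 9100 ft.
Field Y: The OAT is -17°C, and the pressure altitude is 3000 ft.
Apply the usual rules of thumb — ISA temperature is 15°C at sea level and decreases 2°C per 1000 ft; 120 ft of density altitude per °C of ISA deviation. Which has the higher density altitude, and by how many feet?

Field X by 10324 ft

Field X: ISA temp = -3.2°C, deviation +9.2°C, DA = 9100 + 120 × 9.2 = 10204 ft.
Field Y: ISA temp = 9°C, deviation -26°C, DA = 3000 + 120 × (-26) = -120 ft.
Field X is higher by 10204 − (-120) = 10324 ft.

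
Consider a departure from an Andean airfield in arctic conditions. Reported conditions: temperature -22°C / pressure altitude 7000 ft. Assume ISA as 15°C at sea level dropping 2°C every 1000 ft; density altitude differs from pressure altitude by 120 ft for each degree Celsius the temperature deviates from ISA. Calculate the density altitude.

4240 ft

ISA temperature at 7000 ft = 15 − 2 × (7000/1000) = 1°C.
ISA deviation = -22 − 1 = -23°C.
Density altitude = 7000 + 120 × (-23) = 7000 + (-2760) = 4240 ft.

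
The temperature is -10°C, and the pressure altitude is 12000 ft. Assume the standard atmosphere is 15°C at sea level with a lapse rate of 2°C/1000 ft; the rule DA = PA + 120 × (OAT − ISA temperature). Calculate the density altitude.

11880 ft

ISA temperature at 12000 ft = 15 − 2 × (12000/1000) = -9°C.
ISA deviation = -10 − (-9) = -1°C.
Density altitude = 12000 + 120 × (-1) = 12000 + (-120) = 11880 ft.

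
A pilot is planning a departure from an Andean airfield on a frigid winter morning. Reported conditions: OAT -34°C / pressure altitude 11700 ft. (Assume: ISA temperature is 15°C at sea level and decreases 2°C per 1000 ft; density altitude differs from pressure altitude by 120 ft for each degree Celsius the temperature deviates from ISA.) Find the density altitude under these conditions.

ISA temperature at 11700 ft = 15 − 2 × (11700/1000) = -8.4°C.
ISA deviation = -34 − (-8.4) = -25.6°C.
Density altitude = 11700 + 120 × (-25.6) = 11700 + (-3072) = 8628 ft.

8628 ft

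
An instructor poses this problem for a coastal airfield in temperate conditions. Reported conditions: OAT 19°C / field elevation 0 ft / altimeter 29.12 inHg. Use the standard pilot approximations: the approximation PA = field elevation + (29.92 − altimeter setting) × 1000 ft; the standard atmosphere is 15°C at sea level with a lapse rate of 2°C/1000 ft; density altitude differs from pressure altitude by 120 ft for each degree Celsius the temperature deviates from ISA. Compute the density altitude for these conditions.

1472 ft

Pressure altitude = 0 + (29.92 − 29.12) × 1000 = 0 + (+800) = 800 ft.
ISA temperature at 800 ft = 15 − 2 × (800/1000) = 13.4°C.
ISA deviation = 19 − 13.4 = +5.6°C.
Density altitude = 800 + 120 × (5.6) = 1472 ft.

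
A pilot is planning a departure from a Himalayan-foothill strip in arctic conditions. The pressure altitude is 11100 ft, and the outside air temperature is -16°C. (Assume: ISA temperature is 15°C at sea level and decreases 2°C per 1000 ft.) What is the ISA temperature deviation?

ISA temperature at 11100 ft = 15 − 2 × (11100/1000) = -7.2°C.
Deviation = OAT − ISA = -16 − (-7.2) = -8.8°C.

ISA-8.8°C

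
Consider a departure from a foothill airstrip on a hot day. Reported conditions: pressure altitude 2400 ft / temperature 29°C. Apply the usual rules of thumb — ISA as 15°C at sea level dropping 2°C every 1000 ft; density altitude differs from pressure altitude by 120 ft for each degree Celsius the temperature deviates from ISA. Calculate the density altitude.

4656 ft

ISA temperature at 2400 ft = 15 − 2 × (2400/1000) = 10.2°C.
ISA deviation = 29 − 10.2 = +18.8°C.
Density altitude = 2400 + 120 × (18.8) = 2400 + (+2256) = 4656 ft.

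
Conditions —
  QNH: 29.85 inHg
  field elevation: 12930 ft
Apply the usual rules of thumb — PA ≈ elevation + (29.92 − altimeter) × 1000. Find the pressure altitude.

Pressure correction = (29.92 − 29.85) × 1000 = +70 ft.
Pressure altitude = 12930 + (+70) = 13000 ft.

13000 ft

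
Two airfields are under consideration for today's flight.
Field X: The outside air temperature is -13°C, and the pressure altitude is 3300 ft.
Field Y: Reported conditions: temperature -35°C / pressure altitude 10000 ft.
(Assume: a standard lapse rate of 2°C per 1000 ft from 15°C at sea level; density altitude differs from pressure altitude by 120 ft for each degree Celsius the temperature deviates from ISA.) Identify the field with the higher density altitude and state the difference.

Field X: ISA temp = 8.4°C, deviation -21.4°C, DA = 3300 + 120 × (-21.4) = 732 ft.
Field Y: ISA temp = -5°C, deviation -30°C, DA = 10000 + 120 × (-30) = 6400 ft.
Field Y is higher by 6400 − 732 = 5668 ft.

Field Y by 5668 ft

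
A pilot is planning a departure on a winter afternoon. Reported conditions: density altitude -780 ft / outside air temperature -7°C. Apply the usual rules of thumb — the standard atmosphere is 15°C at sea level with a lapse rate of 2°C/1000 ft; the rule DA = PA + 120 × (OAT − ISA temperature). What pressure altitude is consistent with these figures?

DA = PA + 120 × (OAT − (15 − 2·PA/1000)) = PA + 120·OAT − 1800 + 0.24·PA = 1.24·PA + 120·OAT − 1800.
So 1.24·PA = -780 − 120 × (-7) + 1800 = 1860.
PA = 1860 / 1.24 = 1500 ft.

1500 ft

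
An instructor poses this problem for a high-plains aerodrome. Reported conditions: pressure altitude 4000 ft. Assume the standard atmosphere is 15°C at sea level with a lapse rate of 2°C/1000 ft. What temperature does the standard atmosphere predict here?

7°C

ISA temperature = 15 − 2 × (4000/1000) = 15 − 8 = 7°C.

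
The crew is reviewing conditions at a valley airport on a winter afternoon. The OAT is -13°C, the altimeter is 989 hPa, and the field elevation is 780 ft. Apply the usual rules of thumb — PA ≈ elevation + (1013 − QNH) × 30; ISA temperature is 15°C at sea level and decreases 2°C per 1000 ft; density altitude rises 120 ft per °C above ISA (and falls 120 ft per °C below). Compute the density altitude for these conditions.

-1500 ft

Pressure altitude = 780 + (1013 − 989) × 30 = 780 + (+720) = 1500 ft.
ISA temperature at 1500 ft = 15 − 2 × (1500/1000) = 12°C.
ISA deviation = -13 − 12 = -25°C.
Density altitude = 1500 + 120 × (-25) = -1500 ft.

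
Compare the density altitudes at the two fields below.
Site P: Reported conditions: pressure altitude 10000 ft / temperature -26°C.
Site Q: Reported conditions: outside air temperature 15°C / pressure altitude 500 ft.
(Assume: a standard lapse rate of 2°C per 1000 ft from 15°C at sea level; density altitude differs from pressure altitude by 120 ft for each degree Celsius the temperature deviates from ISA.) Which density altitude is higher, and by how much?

Site P by 6860 ft

Site P: ISA temp = -5°C, deviation -21°C, DA = 10000 + 120 × (-21) = 7480 ft.
Site Q: ISA temp = 14°C, deviation +1°C, DA = 500 + 120 × 1 = 620 ft.
Site P is higher by 7480 − 620 = 6860 ft.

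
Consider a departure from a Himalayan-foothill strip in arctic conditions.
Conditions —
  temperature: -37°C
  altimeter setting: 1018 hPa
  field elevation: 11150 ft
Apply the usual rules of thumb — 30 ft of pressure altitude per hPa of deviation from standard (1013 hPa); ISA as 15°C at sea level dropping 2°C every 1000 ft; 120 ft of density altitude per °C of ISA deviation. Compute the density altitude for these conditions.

Pressure altitude = 11150 + (1013 − 1018) × 30 = 11150 + (-150) = 11000 ft.
ISA temperature at 11000 ft = 15 − 2 × (11000/1000) = -7°C.
ISA deviation = -37 − (-7) = -30°C.
Density altitude = 11000 + 120 × (-30) = 7400 ft.

7400 ft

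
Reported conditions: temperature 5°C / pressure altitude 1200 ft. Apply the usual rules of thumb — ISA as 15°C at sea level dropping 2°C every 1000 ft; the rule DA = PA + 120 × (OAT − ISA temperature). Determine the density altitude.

ISA temperature at 1200 ft = 15 − 2 × (1200/1000) = 12.6°C.
ISA deviation = 5 − 12.6 = -7.6°C.
Density altitude = 1200 + 120 × (-7.6) = 1200 + (-912) = 288 ft.

288 ft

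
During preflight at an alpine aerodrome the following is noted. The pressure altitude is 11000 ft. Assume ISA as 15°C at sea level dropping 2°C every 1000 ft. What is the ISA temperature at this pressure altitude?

-7°C

ISA temperature = 15 − 2 × (11000/1000) = 15 − 22 = -7°C.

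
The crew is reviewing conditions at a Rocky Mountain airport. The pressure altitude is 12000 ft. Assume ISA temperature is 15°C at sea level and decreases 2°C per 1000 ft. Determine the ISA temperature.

-9°C

ISA temperature = 15 − 2 × (12000/1000) = 15 − 24 = -9°C.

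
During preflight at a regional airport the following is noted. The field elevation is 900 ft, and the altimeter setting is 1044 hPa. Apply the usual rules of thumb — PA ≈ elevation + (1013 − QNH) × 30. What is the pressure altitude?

-30 ft

Pressure correction = (1013 − 1044) × 30 = -930 ft.
Pressure altitude = 900 + (-930) = -30 ft.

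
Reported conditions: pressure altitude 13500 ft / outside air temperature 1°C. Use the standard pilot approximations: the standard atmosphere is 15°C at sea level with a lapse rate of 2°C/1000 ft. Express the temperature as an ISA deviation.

ISA+13°C

ISA temperature at 13500 ft = 15 − 2 × (13500/1000) = -12°C.
Deviation = OAT − ISA = 1 − (-12) = +13°C.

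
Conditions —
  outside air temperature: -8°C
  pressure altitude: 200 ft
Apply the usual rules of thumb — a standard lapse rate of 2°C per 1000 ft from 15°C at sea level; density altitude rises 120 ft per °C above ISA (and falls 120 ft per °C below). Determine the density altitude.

-2512 ft

ISA temperature at 200 ft = 15 − 2 × (200/1000) = 14.6°C.
ISA deviation = -8 − 14.6 = -22.6°C.
Density altitude = 200 + 120 × (-22.6) = 200 + (-2712) = -2512 ft.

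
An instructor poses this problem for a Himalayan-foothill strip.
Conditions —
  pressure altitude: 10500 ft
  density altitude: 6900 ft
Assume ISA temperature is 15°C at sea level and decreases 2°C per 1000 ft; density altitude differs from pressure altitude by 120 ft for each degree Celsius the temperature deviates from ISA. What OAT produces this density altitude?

Density altitude − pressure altitude = 6900 − 10500 = -3600 ft.
At 120 ft/°C that is an ISA deviation of -3600/120 = -30°C.
ISA temperature at 10500 ft = 15 − 2 × (10500/1000) = -6°C.
OAT = ISA + deviation = -6 + (-30) = -36°C.

-36°C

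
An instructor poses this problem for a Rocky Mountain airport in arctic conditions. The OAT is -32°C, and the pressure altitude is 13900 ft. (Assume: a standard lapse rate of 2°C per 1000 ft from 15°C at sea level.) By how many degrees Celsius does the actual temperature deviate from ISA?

ISA temperature at 13900 ft = 15 − 2 × (13900/1000) = -12.8°C.
Deviation = OAT − ISA = -32 − (-12.8) = -19.2°C.

ISA-19.2°C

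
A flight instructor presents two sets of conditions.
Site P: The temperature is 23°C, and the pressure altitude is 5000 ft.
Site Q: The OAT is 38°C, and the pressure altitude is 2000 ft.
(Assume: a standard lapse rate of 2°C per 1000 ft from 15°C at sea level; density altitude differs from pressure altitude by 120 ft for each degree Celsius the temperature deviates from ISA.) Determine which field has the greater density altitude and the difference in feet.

Site P by 1920 ft

Site P: ISA temp = 5°C, deviation +18°C, DA = 5000 + 120 × 18 = 7160 ft.
Site Q: ISA temp = 11°C, deviation +27°C, DA = 2000 + 120 × 27 = 5240 ft.
Site P is higher by 7160 − 5240 = 1920 ft.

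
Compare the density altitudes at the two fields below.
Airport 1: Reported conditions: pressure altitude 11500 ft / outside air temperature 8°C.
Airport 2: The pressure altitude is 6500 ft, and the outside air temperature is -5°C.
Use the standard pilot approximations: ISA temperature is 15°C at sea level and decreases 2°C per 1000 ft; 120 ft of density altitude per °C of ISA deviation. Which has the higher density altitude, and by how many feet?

Airport 1: ISA temp = -8°C, deviation +16°C, DA = 11500 + 120 × 16 = 13420 ft.
Airport 2: ISA temp = 2°C, deviation -7°C, DA = 6500 + 120 × (-7) = 5660 ft.
Airport 1 is higher by 13420 − 5660 = 7760 ft.

Airport 1 by 7760 ft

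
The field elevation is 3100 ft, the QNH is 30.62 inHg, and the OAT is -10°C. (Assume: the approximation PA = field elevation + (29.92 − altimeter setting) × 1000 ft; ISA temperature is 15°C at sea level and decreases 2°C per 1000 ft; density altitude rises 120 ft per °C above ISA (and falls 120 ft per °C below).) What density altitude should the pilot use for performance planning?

-24 ft

Pressure altitude = 3100 + (29.92 − 30.62) × 1000 = 3100 + (-700) = 2400 ft.
ISA temperature at 2400 ft = 15 − 2 × (2400/1000) = 10.2°C.
ISA deviation = -10 − 10.2 = -20.2°C.
Density altitude = 2400 + 120 × (-20.2) = -24 ft.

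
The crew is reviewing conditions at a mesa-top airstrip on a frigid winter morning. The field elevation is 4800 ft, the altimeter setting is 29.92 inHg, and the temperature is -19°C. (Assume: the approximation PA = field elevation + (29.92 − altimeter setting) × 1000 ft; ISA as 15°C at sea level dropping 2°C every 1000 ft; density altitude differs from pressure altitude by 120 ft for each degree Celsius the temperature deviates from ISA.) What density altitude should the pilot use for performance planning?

Pressure altitude = 4800 + (29.92 − 29.92) × 1000 = 4800 + (0) = 4800 ft.
ISA temperature at 4800 ft = 15 − 2 × (4800/1000) = 5.4°C.
ISA deviation = -19 − 5.4 = -24.4°C.
Density altitude = 4800 + 120 × (-24.4) = 1872 ft.

1872 ft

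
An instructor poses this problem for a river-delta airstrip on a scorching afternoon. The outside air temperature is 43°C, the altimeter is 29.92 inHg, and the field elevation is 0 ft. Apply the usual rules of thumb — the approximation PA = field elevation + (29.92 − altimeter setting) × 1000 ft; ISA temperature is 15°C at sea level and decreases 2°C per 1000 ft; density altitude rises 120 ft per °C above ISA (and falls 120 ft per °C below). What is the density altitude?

3360 ft

Pressure altitude = 0 + (29.92 − 29.92) × 1000 = 0 + (0) = 0 ft.
ISA temperature at 0 ft = 15 − 2 × (0/1000) = 15°C.
ISA deviation = 43 − 15 = +28°C.
Density altitude = 0 + 120 × (28) = 3360 ft.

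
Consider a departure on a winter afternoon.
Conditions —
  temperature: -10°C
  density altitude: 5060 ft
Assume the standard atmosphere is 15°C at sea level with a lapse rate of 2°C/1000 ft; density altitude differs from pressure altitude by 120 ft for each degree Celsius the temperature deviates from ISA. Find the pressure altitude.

DA = PA + 120 × (OAT − (15 − 2·PA/1000)) = PA + 120·OAT − 1800 + 0.24·PA = 1.24·PA + 120·OAT − 1800.
So 1.24·PA = 5060 − 120 × (-10) + 1800 = 8060.
PA = 8060 / 1.24 = 6500 ft.

6500 ft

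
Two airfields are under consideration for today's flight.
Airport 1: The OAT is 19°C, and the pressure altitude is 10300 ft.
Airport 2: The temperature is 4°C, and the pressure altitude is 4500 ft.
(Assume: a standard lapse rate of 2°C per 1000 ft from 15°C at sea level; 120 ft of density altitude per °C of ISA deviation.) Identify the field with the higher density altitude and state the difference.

Airport 1: ISA temp = -5.6°C, deviation +24.6°C, DA = 10300 + 120 × 24.6 = 13252 ft.
Airport 2: ISA temp = 6°C, deviation -2°C, DA = 4500 + 120 × (-2) = 4260 ft.
Airport 1 is higher by 13252 − 4260 = 8992 ft.

Airport 1 by 8992 ft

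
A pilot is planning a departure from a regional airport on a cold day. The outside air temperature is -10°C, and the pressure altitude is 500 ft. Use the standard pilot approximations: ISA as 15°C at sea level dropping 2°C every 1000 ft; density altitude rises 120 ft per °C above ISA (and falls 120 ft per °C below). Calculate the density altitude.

-2380 ft

ISA temperature at 500 ft = 15 − 2 × (500/1000) = 14°C.
ISA deviation = -10 − 14 = -24°C.
Density altitude = 500 + 120 × (-24) = 500 + (-2880) = -2380 ft.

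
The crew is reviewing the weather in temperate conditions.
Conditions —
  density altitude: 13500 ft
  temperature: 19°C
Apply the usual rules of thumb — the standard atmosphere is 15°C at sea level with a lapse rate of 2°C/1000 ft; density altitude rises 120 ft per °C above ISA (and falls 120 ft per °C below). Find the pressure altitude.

10500 ft

DA = PA + 120 × (OAT − (15 − 2·PA/1000)) = PA + 120·OAT − 1800 + 0.24·PA = 1.24·PA + 120·OAT − 1800.
So 1.24·PA = 13500 − 120 × 19 + 1800 = 13020.
PA = 13020 / 1.24 = 10500 ft.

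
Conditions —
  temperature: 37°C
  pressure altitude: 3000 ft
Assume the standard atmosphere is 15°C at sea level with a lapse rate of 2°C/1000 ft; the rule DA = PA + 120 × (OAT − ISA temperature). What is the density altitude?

ISA temperature at 3000 ft = 15 − 2 × (3000/1000) = 9°C.
ISA deviation = 37 − 9 = +28°C.
Density altitude = 3000 + 120 × (28) = 3000 + (+3360) = 6360 ft.

6360 ft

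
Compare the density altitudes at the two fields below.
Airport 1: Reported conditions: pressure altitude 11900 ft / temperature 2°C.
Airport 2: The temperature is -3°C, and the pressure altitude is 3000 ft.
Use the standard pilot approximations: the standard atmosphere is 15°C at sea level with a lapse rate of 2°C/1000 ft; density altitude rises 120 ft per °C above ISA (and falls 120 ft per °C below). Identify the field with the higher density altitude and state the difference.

Airport 1 by 11636 ft

Airport 1: ISA temp = -8.8°C, deviation +10.8°C, DA = 11900 + 120 × 10.8 = 13196 ft.
Airport 2: ISA temp = 9°C, deviation -12°C, DA = 3000 + 120 × (-12) = 1560 ft.
Airport 1 is higher by 13196 − 1560 = 11636 ft.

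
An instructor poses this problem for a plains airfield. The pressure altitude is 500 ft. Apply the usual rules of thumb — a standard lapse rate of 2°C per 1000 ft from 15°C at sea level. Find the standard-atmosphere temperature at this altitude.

ISA temperature = 15 − 2 × (500/1000) = 15 − 1 = 14°C.

14°C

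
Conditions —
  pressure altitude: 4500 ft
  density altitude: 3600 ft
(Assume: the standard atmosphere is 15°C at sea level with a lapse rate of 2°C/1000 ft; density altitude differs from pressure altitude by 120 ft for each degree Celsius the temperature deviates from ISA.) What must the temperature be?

-1.5°C

Density altitude − pressure altitude = 3600 − 4500 = -900 ft.
At 120 ft/°C that is an ISA deviation of -900/120 = -7.5°C.
ISA temperature at 4500 ft = 15 − 2 × (4500/1000) = 6°C.
OAT = ISA + deviation = 6 + (-7.5) = -1.5°C.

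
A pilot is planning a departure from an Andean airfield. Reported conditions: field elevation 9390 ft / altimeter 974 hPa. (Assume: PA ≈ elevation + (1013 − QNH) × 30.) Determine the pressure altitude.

10560 ft

Pressure correction = (1013 − 974) × 30 = +1170 ft.
Pressure altitude = 9390 + (+1170) = 10560 ft.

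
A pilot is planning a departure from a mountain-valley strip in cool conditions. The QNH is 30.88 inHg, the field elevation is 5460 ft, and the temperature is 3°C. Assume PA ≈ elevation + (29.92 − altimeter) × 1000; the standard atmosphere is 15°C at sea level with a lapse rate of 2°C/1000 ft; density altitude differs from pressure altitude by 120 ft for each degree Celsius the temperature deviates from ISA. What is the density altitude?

Pressure altitude = 5460 + (29.92 − 30.88) × 1000 = 5460 + (-960) = 4500 ft.
ISA temperature at 4500 ft = 15 − 2 × (4500/1000) = 6°C.
ISA deviation = 3 − 6 = -3°C.
Density altitude = 4500 + 120 × (-3) = 4140 ft.

4140 ft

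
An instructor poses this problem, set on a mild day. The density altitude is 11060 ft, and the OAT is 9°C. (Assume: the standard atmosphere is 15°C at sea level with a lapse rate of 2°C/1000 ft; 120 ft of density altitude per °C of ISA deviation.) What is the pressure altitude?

DA = PA + 120 × (OAT − (15 − 2·PA/1000)) = PA + 120·OAT − 1800 + 0.24·PA = 1.24·PA + 120·OAT − 1800.
So 1.24·PA = 11060 − 120 × 9 + 1800 = 11780.
PA = 11780 / 1.24 = 9500 ft.

9500 ft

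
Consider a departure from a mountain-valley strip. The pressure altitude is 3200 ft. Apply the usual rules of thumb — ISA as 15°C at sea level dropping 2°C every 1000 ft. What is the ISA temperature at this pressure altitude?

8.6°C

ISA temperature = 15 − 2 × (3200/1000) = 15 − 6.4 = 8.6°C.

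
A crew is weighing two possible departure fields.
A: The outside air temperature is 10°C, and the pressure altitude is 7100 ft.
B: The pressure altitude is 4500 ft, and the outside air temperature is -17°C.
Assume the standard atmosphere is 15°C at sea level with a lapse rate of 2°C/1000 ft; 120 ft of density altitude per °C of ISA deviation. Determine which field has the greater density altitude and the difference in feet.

A by 6464 ft

A: ISA temp = 0.8°C, deviation +9.2°C, DA = 7100 + 120 × 9.2 = 8204 ft.
B: ISA temp = 6°C, deviation -23°C, DA = 4500 + 120 × (-23) = 1740 ft.
A is higher by 8204 − 1740 = 6464 ft.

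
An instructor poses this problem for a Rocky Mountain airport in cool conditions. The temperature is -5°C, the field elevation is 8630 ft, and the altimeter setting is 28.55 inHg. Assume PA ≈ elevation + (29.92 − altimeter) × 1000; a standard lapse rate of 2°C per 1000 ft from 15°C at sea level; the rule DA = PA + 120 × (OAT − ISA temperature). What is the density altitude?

10000 ft

Pressure altitude = 8630 + (29.92 − 28.55) × 1000 = 8630 + (+1370) = 10000 ft.
ISA temperature at 10000 ft = 15 − 2 × (10000/1000) = -5°C.
ISA deviation = -5 − (-5) = 0°C.
Density altitude = 10000 + 120 × (0) = 10000 ft.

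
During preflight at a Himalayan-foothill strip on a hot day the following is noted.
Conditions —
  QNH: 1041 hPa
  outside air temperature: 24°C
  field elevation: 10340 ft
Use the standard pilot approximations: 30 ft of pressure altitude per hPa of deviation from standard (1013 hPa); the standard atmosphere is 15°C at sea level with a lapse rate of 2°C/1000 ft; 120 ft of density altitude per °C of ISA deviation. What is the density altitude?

Pressure altitude = 10340 + (1013 − 1041) × 30 = 10340 + (-840) = 9500 ft.
ISA temperature at 9500 ft = 15 − 2 × (9500/1000) = -4°C.
ISA deviation = 24 − (-4) = +28°C.
Density altitude = 9500 + 120 × (28) = 12860 ft.

12860 ft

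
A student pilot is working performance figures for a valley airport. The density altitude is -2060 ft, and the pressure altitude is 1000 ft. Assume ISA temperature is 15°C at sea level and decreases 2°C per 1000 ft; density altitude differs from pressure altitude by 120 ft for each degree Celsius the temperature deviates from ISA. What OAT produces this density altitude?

-12.5°C

Density altitude − pressure altitude = -2060 − 1000 = -3060 ft.
At 120 ft/°C that is an ISA deviation of -3060/120 = -25.5°C.
ISA temperature at 1000 ft = 15 − 2 × (1000/1000) = 13°C.
OAT = ISA + deviation = 13 + (-25.5) = -12.5°C.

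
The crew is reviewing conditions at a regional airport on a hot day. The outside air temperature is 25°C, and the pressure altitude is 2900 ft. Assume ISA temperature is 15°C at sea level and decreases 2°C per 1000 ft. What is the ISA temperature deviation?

ISA+15.8°C

ISA temperature at 2900 ft = 15 − 2 × (2900/1000) = 9.2°C.
Deviation = OAT − ISA = 25 − 9.2 = +15.8°C.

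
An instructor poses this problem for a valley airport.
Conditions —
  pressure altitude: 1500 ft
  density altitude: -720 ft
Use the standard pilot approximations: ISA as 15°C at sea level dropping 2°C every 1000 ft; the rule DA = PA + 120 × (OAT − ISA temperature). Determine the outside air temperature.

Density altitude − pressure altitude = -720 − 1500 = -2220 ft.
At 120 ft/°C that is an ISA deviation of -2220/120 = -18.5°C.
ISA temperature at 1500 ft = 15 − 2 × (1500/1000) = 12°C.
OAT = ISA + deviation = 12 + (-18.5) = -6.5°C.

-6.5°C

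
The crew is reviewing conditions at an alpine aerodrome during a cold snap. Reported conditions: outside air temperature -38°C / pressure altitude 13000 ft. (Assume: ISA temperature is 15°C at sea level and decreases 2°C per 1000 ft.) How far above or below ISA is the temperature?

ISA-27°C

ISA temperature at 13000 ft = 15 − 2 × (13000/1000) = -11°C.
Deviation = OAT − ISA = -38 − (-11) = -27°C.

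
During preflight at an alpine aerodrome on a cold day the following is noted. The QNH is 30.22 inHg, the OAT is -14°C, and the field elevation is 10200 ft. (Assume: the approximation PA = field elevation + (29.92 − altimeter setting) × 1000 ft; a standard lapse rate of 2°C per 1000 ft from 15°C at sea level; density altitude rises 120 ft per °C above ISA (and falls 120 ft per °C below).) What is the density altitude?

Pressure altitude = 10200 + (29.92 − 30.22) × 1000 = 10200 + (-300) = 9900 ft.
ISA temperature at 9900 ft = 15 − 2 × (9900/1000) = -4.8°C.
ISA deviation = -14 − (-4.8) = -9.2°C.
Density altitude = 9900 + 120 × (-9.2) = 8796 ft.

8796 ft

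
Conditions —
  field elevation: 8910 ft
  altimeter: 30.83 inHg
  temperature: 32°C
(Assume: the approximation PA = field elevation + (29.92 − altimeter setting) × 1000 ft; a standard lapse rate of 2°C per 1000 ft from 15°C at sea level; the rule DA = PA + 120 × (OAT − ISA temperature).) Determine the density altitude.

Pressure altitude = 8910 + (29.92 − 30.83) × 1000 = 8910 + (-910) = 8000 ft.
ISA temperature at 8000 ft = 15 − 2 × (8000/1000) = -1°C.
ISA deviation = 32 − (-1) = +33°C.
Density altitude = 8000 + 120 × (33) = 11960 ft.

11960 ft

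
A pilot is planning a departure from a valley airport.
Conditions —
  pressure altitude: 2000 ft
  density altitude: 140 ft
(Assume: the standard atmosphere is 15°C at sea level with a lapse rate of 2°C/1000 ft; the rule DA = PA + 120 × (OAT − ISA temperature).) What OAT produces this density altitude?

-4.5°C

Density altitude − pressure altitude = 140 − 2000 = -1860 ft.
At 120 ft/°C that is an ISA deviation of -1860/120 = -15.5°C.
ISA temperature at 2000 ft = 15 − 2 × (2000/1000) = 11°C.
OAT = ISA + deviation = 11 + (-15.5) = -4.5°C.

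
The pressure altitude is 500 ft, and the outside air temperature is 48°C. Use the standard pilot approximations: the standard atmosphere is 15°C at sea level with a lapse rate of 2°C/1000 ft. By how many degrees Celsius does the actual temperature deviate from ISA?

ISA temperature at 500 ft = 15 − 2 × (500/1000) = 14°C.
Deviation = OAT − ISA = 48 − 14 = +34°C.

ISA+34°C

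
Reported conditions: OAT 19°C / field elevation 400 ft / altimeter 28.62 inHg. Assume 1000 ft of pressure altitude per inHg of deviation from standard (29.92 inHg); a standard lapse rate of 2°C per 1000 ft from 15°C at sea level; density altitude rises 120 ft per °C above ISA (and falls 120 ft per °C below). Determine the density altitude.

2588 ft

Pressure altitude = 400 + (29.92 − 28.62) × 1000 = 400 + (+1300) = 1700 ft.
ISA temperature at 1700 ft = 15 − 2 × (1700/1000) = 11.6°C.
ISA deviation = 19 − 11.6 = +7.4°C.
Density altitude = 1700 + 120 × (7.4) = 2588 ft.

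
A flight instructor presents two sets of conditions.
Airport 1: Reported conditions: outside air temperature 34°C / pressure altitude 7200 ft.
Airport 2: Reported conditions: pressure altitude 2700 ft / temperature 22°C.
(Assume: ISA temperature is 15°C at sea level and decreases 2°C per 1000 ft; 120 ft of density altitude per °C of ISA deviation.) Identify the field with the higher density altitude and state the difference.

Airport 1: ISA temp = 0.6°C, deviation +33.4°C, DA = 7200 + 120 × 33.4 = 11208 ft.
Airport 2: ISA temp = 9.6°C, deviation +12.4°C, DA = 2700 + 120 × 12.4 = 4188 ft.
Airport 1 is higher by 11208 − 4188 = 7020 ft.

Airport 1 by 7020 ft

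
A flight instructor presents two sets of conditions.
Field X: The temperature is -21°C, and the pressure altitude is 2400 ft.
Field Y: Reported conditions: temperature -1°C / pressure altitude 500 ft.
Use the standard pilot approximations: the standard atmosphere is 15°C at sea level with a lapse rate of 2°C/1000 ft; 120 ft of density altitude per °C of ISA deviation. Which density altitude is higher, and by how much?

Field Y by 44 ft

Field X: ISA temp = 10.2°C, deviation -31.2°C, DA = 2400 + 120 × (-31.2) = -1344 ft.
Field Y: ISA temp = 14°C, deviation -15°C, DA = 500 + 120 × (-15) = -1300 ft.
Field Y is higher by -1300 − (-1344) = 44 ft.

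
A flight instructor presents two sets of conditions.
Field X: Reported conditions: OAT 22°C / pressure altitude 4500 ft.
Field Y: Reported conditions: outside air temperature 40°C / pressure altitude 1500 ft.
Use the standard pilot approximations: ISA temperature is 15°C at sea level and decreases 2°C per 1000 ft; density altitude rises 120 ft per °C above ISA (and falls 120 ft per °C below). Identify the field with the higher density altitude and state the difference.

Field X: ISA temp = 6°C, deviation +16°C, DA = 4500 + 120 × 16 = 6420 ft.
Field Y: ISA temp = 12°C, deviation +28°C, DA = 1500 + 120 × 28 = 4860 ft.
Field X is higher by 6420 − 4860 = 1560 ft.

Field X by 1560 ft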